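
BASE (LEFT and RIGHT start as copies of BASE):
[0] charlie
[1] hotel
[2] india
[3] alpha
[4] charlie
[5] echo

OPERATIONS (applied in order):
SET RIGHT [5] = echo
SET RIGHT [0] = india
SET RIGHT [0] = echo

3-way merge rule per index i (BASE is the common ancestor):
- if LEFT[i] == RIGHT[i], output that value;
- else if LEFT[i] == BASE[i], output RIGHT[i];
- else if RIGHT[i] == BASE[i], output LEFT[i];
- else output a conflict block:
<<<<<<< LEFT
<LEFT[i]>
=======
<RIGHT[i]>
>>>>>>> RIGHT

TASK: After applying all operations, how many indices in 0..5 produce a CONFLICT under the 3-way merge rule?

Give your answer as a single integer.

Answer: 0

Derivation:
Final LEFT:  [charlie, hotel, india, alpha, charlie, echo]
Final RIGHT: [echo, hotel, india, alpha, charlie, echo]
i=0: L=charlie=BASE, R=echo -> take RIGHT -> echo
i=1: L=hotel R=hotel -> agree -> hotel
i=2: L=india R=india -> agree -> india
i=3: L=alpha R=alpha -> agree -> alpha
i=4: L=charlie R=charlie -> agree -> charlie
i=5: L=echo R=echo -> agree -> echo
Conflict count: 0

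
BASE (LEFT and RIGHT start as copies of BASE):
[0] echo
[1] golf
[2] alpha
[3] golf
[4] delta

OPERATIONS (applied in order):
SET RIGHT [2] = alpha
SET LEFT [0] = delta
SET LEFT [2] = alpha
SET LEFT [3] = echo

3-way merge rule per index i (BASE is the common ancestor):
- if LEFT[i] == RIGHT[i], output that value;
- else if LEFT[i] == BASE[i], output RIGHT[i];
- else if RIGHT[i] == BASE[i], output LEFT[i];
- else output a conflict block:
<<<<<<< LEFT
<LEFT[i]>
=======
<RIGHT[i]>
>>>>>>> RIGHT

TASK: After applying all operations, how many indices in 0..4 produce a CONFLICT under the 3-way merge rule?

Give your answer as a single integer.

Answer: 0

Derivation:
Final LEFT:  [delta, golf, alpha, echo, delta]
Final RIGHT: [echo, golf, alpha, golf, delta]
i=0: L=delta, R=echo=BASE -> take LEFT -> delta
i=1: L=golf R=golf -> agree -> golf
i=2: L=alpha R=alpha -> agree -> alpha
i=3: L=echo, R=golf=BASE -> take LEFT -> echo
i=4: L=delta R=delta -> agree -> delta
Conflict count: 0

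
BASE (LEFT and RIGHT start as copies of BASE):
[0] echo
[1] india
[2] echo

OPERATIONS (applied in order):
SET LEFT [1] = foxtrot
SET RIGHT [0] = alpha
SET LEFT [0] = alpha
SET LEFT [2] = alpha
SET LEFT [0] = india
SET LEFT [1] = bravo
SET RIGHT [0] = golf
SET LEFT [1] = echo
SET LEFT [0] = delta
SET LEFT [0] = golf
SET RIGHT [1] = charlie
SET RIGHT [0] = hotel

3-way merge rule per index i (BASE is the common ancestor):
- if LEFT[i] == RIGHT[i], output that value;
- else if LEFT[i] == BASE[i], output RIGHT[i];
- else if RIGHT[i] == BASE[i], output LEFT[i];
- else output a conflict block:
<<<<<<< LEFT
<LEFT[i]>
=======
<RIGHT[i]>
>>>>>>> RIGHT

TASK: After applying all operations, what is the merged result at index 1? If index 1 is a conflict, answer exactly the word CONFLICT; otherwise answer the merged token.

Answer: CONFLICT

Derivation:
Final LEFT:  [golf, echo, alpha]
Final RIGHT: [hotel, charlie, echo]
i=0: BASE=echo L=golf R=hotel all differ -> CONFLICT
i=1: BASE=india L=echo R=charlie all differ -> CONFLICT
i=2: L=alpha, R=echo=BASE -> take LEFT -> alpha
Index 1 -> CONFLICT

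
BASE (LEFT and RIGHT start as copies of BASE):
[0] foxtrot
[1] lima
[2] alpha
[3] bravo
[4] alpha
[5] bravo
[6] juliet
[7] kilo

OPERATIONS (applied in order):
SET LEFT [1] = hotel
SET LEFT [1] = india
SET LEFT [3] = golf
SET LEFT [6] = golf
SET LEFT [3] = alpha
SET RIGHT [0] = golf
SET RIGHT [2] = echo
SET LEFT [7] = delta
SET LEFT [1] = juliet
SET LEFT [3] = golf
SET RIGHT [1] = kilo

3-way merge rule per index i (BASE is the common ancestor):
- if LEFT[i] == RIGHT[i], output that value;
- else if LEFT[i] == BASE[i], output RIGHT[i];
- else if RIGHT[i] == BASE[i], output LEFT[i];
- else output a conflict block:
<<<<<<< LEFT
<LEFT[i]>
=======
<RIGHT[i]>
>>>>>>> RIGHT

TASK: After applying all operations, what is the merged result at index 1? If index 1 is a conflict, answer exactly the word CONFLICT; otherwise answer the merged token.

Answer: CONFLICT

Derivation:
Final LEFT:  [foxtrot, juliet, alpha, golf, alpha, bravo, golf, delta]
Final RIGHT: [golf, kilo, echo, bravo, alpha, bravo, juliet, kilo]
i=0: L=foxtrot=BASE, R=golf -> take RIGHT -> golf
i=1: BASE=lima L=juliet R=kilo all differ -> CONFLICT
i=2: L=alpha=BASE, R=echo -> take RIGHT -> echo
i=3: L=golf, R=bravo=BASE -> take LEFT -> golf
i=4: L=alpha R=alpha -> agree -> alpha
i=5: L=bravo R=bravo -> agree -> bravo
i=6: L=golf, R=juliet=BASE -> take LEFT -> golf
i=7: L=delta, R=kilo=BASE -> take LEFT -> delta
Index 1 -> CONFLICT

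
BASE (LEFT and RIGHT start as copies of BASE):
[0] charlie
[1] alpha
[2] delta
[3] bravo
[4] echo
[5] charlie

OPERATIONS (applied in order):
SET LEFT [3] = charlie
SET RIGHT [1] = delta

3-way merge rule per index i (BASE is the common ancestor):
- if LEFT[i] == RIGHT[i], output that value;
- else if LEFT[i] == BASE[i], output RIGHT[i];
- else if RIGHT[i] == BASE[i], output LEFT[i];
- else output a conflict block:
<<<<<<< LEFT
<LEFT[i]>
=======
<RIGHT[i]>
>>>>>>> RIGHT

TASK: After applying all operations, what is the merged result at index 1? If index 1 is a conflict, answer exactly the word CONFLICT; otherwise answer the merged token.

Final LEFT:  [charlie, alpha, delta, charlie, echo, charlie]
Final RIGHT: [charlie, delta, delta, bravo, echo, charlie]
i=0: L=charlie R=charlie -> agree -> charlie
i=1: L=alpha=BASE, R=delta -> take RIGHT -> delta
i=2: L=delta R=delta -> agree -> delta
i=3: L=charlie, R=bravo=BASE -> take LEFT -> charlie
i=4: L=echo R=echo -> agree -> echo
i=5: L=charlie R=charlie -> agree -> charlie
Index 1 -> delta

Answer: delta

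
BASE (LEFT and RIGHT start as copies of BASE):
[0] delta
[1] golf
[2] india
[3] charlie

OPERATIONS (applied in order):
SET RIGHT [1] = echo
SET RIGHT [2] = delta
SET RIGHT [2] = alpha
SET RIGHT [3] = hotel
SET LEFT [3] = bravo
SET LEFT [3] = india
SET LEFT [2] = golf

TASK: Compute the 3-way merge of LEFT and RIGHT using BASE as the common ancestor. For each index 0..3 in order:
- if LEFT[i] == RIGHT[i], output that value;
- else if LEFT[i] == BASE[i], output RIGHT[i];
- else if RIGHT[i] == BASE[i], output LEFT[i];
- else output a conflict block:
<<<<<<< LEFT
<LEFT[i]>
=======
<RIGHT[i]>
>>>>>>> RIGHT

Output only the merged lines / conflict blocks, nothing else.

Final LEFT:  [delta, golf, golf, india]
Final RIGHT: [delta, echo, alpha, hotel]
i=0: L=delta R=delta -> agree -> delta
i=1: L=golf=BASE, R=echo -> take RIGHT -> echo
i=2: BASE=india L=golf R=alpha all differ -> CONFLICT
i=3: BASE=charlie L=india R=hotel all differ -> CONFLICT

Answer: delta
echo
<<<<<<< LEFT
golf
=======
alpha
>>>>>>> RIGHT
<<<<<<< LEFT
india
=======
hotel
>>>>>>> RIGHT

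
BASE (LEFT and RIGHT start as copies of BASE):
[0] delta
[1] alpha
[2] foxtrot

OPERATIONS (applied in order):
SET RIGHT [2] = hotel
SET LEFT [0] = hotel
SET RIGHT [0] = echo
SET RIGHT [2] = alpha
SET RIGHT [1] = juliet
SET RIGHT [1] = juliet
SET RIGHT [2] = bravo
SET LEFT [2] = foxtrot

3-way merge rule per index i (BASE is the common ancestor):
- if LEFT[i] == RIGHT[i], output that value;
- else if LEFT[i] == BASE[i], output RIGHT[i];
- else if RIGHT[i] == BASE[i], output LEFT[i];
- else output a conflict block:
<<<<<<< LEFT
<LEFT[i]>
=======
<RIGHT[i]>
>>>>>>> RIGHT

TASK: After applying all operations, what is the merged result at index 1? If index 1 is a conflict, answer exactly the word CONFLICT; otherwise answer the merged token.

Final LEFT:  [hotel, alpha, foxtrot]
Final RIGHT: [echo, juliet, bravo]
i=0: BASE=delta L=hotel R=echo all differ -> CONFLICT
i=1: L=alpha=BASE, R=juliet -> take RIGHT -> juliet
i=2: L=foxtrot=BASE, R=bravo -> take RIGHT -> bravo
Index 1 -> juliet

Answer: juliet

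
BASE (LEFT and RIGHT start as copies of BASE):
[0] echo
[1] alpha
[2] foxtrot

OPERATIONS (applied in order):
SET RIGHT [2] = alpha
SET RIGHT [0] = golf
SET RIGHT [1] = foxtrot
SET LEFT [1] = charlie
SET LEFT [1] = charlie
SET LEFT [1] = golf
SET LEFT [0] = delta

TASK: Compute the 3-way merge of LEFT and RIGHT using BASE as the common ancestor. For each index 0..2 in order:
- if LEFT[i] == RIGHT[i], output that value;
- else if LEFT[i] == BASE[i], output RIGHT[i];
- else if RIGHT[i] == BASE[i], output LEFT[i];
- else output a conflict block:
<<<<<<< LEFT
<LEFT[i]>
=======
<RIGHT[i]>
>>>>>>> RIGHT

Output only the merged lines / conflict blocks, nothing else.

Answer: <<<<<<< LEFT
delta
=======
golf
>>>>>>> RIGHT
<<<<<<< LEFT
golf
=======
foxtrot
>>>>>>> RIGHT
alpha

Derivation:
Final LEFT:  [delta, golf, foxtrot]
Final RIGHT: [golf, foxtrot, alpha]
i=0: BASE=echo L=delta R=golf all differ -> CONFLICT
i=1: BASE=alpha L=golf R=foxtrot all differ -> CONFLICT
i=2: L=foxtrot=BASE, R=alpha -> take RIGHT -> alpha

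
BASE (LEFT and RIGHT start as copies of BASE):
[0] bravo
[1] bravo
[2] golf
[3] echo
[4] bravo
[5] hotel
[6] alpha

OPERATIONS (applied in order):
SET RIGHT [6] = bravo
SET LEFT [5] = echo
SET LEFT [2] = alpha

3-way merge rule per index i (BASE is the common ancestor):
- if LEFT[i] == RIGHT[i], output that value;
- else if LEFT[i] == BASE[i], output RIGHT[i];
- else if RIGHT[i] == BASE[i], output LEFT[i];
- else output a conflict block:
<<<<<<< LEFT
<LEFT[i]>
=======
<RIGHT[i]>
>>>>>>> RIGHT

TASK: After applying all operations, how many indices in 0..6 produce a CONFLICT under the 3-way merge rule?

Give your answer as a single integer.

Answer: 0

Derivation:
Final LEFT:  [bravo, bravo, alpha, echo, bravo, echo, alpha]
Final RIGHT: [bravo, bravo, golf, echo, bravo, hotel, bravo]
i=0: L=bravo R=bravo -> agree -> bravo
i=1: L=bravo R=bravo -> agree -> bravo
i=2: L=alpha, R=golf=BASE -> take LEFT -> alpha
i=3: L=echo R=echo -> agree -> echo
i=4: L=bravo R=bravo -> agree -> bravo
i=5: L=echo, R=hotel=BASE -> take LEFT -> echo
i=6: L=alpha=BASE, R=bravo -> take RIGHT -> bravo
Conflict count: 0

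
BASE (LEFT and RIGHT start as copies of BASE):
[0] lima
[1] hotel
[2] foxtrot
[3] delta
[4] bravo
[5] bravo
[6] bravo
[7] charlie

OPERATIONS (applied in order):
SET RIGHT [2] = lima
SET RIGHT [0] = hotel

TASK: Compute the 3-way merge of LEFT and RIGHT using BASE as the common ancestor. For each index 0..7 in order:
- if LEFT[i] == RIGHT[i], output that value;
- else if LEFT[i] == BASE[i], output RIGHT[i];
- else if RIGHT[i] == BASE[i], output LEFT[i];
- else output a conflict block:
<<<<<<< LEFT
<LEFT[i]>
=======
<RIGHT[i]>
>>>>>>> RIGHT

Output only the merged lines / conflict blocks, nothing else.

Answer: hotel
hotel
lima
delta
bravo
bravo
bravo
charlie

Derivation:
Final LEFT:  [lima, hotel, foxtrot, delta, bravo, bravo, bravo, charlie]
Final RIGHT: [hotel, hotel, lima, delta, bravo, bravo, bravo, charlie]
i=0: L=lima=BASE, R=hotel -> take RIGHT -> hotel
i=1: L=hotel R=hotel -> agree -> hotel
i=2: L=foxtrot=BASE, R=lima -> take RIGHT -> lima
i=3: L=delta R=delta -> agree -> delta
i=4: L=bravo R=bravo -> agree -> bravo
i=5: L=bravo R=bravo -> agree -> bravo
i=6: L=bravo R=bravo -> agree -> bravo
i=7: L=charlie R=charlie -> agree -> charlie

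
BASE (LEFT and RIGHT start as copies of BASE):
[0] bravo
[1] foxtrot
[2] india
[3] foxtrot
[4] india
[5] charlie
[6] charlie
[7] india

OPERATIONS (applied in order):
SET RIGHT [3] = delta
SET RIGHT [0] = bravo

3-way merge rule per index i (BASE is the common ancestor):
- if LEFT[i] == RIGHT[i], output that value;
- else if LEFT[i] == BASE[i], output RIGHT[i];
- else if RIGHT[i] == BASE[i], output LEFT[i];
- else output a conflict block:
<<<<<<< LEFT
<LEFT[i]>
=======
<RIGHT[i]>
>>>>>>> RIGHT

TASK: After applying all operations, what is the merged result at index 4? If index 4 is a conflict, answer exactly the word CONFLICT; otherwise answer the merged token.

Final LEFT:  [bravo, foxtrot, india, foxtrot, india, charlie, charlie, india]
Final RIGHT: [bravo, foxtrot, india, delta, india, charlie, charlie, india]
i=0: L=bravo R=bravo -> agree -> bravo
i=1: L=foxtrot R=foxtrot -> agree -> foxtrot
i=2: L=india R=india -> agree -> india
i=3: L=foxtrot=BASE, R=delta -> take RIGHT -> delta
i=4: L=india R=india -> agree -> india
i=5: L=charlie R=charlie -> agree -> charlie
i=6: L=charlie R=charlie -> agree -> charlie
i=7: L=india R=india -> agree -> india
Index 4 -> india

Answer: india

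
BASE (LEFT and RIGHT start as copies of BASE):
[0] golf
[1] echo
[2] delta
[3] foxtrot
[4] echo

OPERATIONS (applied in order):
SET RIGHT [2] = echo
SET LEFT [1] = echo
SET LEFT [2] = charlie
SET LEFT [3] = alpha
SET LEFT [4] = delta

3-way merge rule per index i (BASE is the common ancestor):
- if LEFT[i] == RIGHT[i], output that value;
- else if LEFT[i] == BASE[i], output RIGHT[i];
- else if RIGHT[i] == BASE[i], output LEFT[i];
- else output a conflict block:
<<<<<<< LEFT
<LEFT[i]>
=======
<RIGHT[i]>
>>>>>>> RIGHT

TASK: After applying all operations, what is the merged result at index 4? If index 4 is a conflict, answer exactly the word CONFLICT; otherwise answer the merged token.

Answer: delta

Derivation:
Final LEFT:  [golf, echo, charlie, alpha, delta]
Final RIGHT: [golf, echo, echo, foxtrot, echo]
i=0: L=golf R=golf -> agree -> golf
i=1: L=echo R=echo -> agree -> echo
i=2: BASE=delta L=charlie R=echo all differ -> CONFLICT
i=3: L=alpha, R=foxtrot=BASE -> take LEFT -> alpha
i=4: L=delta, R=echo=BASE -> take LEFT -> delta
Index 4 -> delta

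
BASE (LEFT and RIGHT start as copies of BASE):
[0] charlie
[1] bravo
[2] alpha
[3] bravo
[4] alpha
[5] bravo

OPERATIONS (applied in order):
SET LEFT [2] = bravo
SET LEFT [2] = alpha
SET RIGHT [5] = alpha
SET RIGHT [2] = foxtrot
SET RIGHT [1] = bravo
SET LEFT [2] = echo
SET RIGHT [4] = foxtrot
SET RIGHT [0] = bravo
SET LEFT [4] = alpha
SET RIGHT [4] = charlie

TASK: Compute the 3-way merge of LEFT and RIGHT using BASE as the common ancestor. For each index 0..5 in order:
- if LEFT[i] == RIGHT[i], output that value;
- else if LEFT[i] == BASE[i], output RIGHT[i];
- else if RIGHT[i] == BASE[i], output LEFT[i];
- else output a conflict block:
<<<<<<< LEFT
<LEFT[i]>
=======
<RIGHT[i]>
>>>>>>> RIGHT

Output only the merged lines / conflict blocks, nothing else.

Final LEFT:  [charlie, bravo, echo, bravo, alpha, bravo]
Final RIGHT: [bravo, bravo, foxtrot, bravo, charlie, alpha]
i=0: L=charlie=BASE, R=bravo -> take RIGHT -> bravo
i=1: L=bravo R=bravo -> agree -> bravo
i=2: BASE=alpha L=echo R=foxtrot all differ -> CONFLICT
i=3: L=bravo R=bravo -> agree -> bravo
i=4: L=alpha=BASE, R=charlie -> take RIGHT -> charlie
i=5: L=bravo=BASE, R=alpha -> take RIGHT -> alpha

Answer: bravo
bravo
<<<<<<< LEFT
echo
=======
foxtrot
>>>>>>> RIGHT
bravo
charlie
alpha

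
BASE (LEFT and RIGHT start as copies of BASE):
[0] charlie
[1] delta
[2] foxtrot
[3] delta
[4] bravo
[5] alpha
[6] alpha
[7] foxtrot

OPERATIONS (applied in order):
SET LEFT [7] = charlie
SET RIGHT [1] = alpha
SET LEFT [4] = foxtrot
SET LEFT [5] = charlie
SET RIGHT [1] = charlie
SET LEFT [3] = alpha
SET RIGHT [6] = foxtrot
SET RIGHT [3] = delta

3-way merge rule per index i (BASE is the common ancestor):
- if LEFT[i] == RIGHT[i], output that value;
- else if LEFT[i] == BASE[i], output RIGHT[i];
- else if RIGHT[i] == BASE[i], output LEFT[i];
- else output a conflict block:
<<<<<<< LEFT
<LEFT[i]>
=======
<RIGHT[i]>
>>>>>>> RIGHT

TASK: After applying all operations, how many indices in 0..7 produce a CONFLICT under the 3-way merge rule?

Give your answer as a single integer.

Answer: 0

Derivation:
Final LEFT:  [charlie, delta, foxtrot, alpha, foxtrot, charlie, alpha, charlie]
Final RIGHT: [charlie, charlie, foxtrot, delta, bravo, alpha, foxtrot, foxtrot]
i=0: L=charlie R=charlie -> agree -> charlie
i=1: L=delta=BASE, R=charlie -> take RIGHT -> charlie
i=2: L=foxtrot R=foxtrot -> agree -> foxtrot
i=3: L=alpha, R=delta=BASE -> take LEFT -> alpha
i=4: L=foxtrot, R=bravo=BASE -> take LEFT -> foxtrot
i=5: L=charlie, R=alpha=BASE -> take LEFT -> charlie
i=6: L=alpha=BASE, R=foxtrot -> take RIGHT -> foxtrot
i=7: L=charlie, R=foxtrot=BASE -> take LEFT -> charlie
Conflict count: 0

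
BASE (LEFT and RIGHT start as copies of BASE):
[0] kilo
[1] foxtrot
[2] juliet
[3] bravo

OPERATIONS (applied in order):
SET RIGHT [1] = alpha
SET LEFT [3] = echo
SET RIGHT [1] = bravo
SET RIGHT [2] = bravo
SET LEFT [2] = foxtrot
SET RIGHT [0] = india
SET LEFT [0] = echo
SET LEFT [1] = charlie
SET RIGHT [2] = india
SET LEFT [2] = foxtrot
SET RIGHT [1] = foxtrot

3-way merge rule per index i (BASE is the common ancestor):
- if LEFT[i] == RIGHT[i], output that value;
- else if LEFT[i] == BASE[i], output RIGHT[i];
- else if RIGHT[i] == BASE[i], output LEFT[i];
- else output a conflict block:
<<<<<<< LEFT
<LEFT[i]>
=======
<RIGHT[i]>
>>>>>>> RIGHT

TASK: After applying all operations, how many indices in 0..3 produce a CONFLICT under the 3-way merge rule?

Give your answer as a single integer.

Final LEFT:  [echo, charlie, foxtrot, echo]
Final RIGHT: [india, foxtrot, india, bravo]
i=0: BASE=kilo L=echo R=india all differ -> CONFLICT
i=1: L=charlie, R=foxtrot=BASE -> take LEFT -> charlie
i=2: BASE=juliet L=foxtrot R=india all differ -> CONFLICT
i=3: L=echo, R=bravo=BASE -> take LEFT -> echo
Conflict count: 2

Answer: 2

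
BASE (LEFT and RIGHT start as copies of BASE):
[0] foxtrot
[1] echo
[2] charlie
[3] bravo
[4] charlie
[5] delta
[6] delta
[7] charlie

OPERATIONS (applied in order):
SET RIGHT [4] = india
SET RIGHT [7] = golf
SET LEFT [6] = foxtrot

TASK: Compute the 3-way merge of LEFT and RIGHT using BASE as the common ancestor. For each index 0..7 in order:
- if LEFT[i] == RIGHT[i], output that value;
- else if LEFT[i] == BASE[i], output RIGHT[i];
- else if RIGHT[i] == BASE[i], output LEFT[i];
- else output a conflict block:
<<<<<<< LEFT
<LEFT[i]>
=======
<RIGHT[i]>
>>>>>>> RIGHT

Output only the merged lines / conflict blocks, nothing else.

Final LEFT:  [foxtrot, echo, charlie, bravo, charlie, delta, foxtrot, charlie]
Final RIGHT: [foxtrot, echo, charlie, bravo, india, delta, delta, golf]
i=0: L=foxtrot R=foxtrot -> agree -> foxtrot
i=1: L=echo R=echo -> agree -> echo
i=2: L=charlie R=charlie -> agree -> charlie
i=3: L=bravo R=bravo -> agree -> bravo
i=4: L=charlie=BASE, R=india -> take RIGHT -> india
i=5: L=delta R=delta -> agree -> delta
i=6: L=foxtrot, R=delta=BASE -> take LEFT -> foxtrot
i=7: L=charlie=BASE, R=golf -> take RIGHT -> golf

Answer: foxtrot
echo
charlie
bravo
india
delta
foxtrot
golf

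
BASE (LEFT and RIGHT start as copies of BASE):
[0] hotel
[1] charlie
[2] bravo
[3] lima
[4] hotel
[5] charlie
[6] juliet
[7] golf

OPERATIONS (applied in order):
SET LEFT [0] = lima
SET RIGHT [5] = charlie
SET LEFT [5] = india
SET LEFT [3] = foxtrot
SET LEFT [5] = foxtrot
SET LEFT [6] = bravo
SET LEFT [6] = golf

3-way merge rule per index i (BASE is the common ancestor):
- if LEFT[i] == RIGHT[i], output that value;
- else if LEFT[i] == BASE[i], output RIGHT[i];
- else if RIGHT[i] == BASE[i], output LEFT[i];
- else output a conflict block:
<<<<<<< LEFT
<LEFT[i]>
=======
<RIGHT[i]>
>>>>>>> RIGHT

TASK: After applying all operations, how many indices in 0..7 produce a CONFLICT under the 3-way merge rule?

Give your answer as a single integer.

Final LEFT:  [lima, charlie, bravo, foxtrot, hotel, foxtrot, golf, golf]
Final RIGHT: [hotel, charlie, bravo, lima, hotel, charlie, juliet, golf]
i=0: L=lima, R=hotel=BASE -> take LEFT -> lima
i=1: L=charlie R=charlie -> agree -> charlie
i=2: L=bravo R=bravo -> agree -> bravo
i=3: L=foxtrot, R=lima=BASE -> take LEFT -> foxtrot
i=4: L=hotel R=hotel -> agree -> hotel
i=5: L=foxtrot, R=charlie=BASE -> take LEFT -> foxtrot
i=6: L=golf, R=juliet=BASE -> take LEFT -> golf
i=7: L=golf R=golf -> agree -> golf
Conflict count: 0

Answer: 0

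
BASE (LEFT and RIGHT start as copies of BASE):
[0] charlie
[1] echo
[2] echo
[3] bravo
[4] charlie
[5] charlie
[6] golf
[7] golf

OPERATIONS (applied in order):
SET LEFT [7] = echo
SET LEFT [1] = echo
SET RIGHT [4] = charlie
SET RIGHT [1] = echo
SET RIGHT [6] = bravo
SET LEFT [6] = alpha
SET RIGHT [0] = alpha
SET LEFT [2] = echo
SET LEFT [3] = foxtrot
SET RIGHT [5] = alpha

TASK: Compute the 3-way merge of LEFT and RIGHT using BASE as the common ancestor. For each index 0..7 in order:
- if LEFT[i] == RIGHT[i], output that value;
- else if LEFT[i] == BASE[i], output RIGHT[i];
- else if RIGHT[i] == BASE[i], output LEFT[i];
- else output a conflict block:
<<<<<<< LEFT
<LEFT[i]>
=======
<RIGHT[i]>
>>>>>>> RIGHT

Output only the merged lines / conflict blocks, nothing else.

Answer: alpha
echo
echo
foxtrot
charlie
alpha
<<<<<<< LEFT
alpha
=======
bravo
>>>>>>> RIGHT
echo

Derivation:
Final LEFT:  [charlie, echo, echo, foxtrot, charlie, charlie, alpha, echo]
Final RIGHT: [alpha, echo, echo, bravo, charlie, alpha, bravo, golf]
i=0: L=charlie=BASE, R=alpha -> take RIGHT -> alpha
i=1: L=echo R=echo -> agree -> echo
i=2: L=echo R=echo -> agree -> echo
i=3: L=foxtrot, R=bravo=BASE -> take LEFT -> foxtrot
i=4: L=charlie R=charlie -> agree -> charlie
i=5: L=charlie=BASE, R=alpha -> take RIGHT -> alpha
i=6: BASE=golf L=alpha R=bravo all differ -> CONFLICT
i=7: L=echo, R=golf=BASE -> take LEFT -> echo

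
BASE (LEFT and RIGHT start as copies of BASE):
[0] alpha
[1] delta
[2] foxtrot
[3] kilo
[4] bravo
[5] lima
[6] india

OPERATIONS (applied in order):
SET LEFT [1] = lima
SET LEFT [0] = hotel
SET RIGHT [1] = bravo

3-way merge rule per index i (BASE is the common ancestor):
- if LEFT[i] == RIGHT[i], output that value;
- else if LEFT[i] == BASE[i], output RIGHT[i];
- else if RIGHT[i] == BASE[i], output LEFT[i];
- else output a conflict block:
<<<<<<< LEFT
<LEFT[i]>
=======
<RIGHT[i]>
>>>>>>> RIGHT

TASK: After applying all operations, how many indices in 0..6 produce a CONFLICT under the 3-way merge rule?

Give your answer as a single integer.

Answer: 1

Derivation:
Final LEFT:  [hotel, lima, foxtrot, kilo, bravo, lima, india]
Final RIGHT: [alpha, bravo, foxtrot, kilo, bravo, lima, india]
i=0: L=hotel, R=alpha=BASE -> take LEFT -> hotel
i=1: BASE=delta L=lima R=bravo all differ -> CONFLICT
i=2: L=foxtrot R=foxtrot -> agree -> foxtrot
i=3: L=kilo R=kilo -> agree -> kilo
i=4: L=bravo R=bravo -> agree -> bravo
i=5: L=lima R=lima -> agree -> lima
i=6: L=india R=india -> agree -> india
Conflict count: 1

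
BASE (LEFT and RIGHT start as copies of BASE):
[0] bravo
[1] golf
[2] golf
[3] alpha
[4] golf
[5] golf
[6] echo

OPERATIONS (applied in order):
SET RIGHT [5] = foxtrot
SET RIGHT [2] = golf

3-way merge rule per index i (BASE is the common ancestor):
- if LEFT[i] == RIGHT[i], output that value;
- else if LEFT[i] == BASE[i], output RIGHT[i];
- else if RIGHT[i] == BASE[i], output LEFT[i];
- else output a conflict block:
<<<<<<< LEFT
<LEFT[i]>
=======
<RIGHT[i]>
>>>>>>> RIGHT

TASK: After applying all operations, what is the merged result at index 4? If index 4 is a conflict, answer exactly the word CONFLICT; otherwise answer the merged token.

Final LEFT:  [bravo, golf, golf, alpha, golf, golf, echo]
Final RIGHT: [bravo, golf, golf, alpha, golf, foxtrot, echo]
i=0: L=bravo R=bravo -> agree -> bravo
i=1: L=golf R=golf -> agree -> golf
i=2: L=golf R=golf -> agree -> golf
i=3: L=alpha R=alpha -> agree -> alpha
i=4: L=golf R=golf -> agree -> golf
i=5: L=golf=BASE, R=foxtrot -> take RIGHT -> foxtrot
i=6: L=echo R=echo -> agree -> echo
Index 4 -> golf

Answer: golf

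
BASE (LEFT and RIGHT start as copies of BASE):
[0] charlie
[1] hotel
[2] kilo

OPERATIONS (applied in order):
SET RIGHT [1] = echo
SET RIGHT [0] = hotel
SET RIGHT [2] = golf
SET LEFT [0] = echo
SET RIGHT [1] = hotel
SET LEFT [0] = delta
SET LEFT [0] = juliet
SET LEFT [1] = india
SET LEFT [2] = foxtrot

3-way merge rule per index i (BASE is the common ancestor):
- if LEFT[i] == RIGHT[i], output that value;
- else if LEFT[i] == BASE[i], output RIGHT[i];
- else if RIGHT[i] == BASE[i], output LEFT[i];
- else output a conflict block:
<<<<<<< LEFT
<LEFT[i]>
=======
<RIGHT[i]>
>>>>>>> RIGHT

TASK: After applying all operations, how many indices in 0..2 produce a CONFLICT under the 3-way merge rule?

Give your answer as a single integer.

Final LEFT:  [juliet, india, foxtrot]
Final RIGHT: [hotel, hotel, golf]
i=0: BASE=charlie L=juliet R=hotel all differ -> CONFLICT
i=1: L=india, R=hotel=BASE -> take LEFT -> india
i=2: BASE=kilo L=foxtrot R=golf all differ -> CONFLICT
Conflict count: 2

Answer: 2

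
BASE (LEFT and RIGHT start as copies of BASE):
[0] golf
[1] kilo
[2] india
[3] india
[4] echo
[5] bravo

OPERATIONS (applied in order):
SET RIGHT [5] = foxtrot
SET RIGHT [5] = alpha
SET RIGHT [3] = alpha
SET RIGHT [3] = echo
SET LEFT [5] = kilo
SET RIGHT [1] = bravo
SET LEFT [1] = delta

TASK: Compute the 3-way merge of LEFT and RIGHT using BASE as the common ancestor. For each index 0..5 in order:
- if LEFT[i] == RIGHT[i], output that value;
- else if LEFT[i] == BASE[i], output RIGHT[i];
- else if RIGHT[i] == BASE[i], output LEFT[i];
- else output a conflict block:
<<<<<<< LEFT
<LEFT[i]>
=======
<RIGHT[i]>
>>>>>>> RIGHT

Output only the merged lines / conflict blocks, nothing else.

Final LEFT:  [golf, delta, india, india, echo, kilo]
Final RIGHT: [golf, bravo, india, echo, echo, alpha]
i=0: L=golf R=golf -> agree -> golf
i=1: BASE=kilo L=delta R=bravo all differ -> CONFLICT
i=2: L=india R=india -> agree -> india
i=3: L=india=BASE, R=echo -> take RIGHT -> echo
i=4: L=echo R=echo -> agree -> echo
i=5: BASE=bravo L=kilo R=alpha all differ -> CONFLICT

Answer: golf
<<<<<<< LEFT
delta
=======
bravo
>>>>>>> RIGHT
india
echo
echo
<<<<<<< LEFT
kilo
=======
alpha
>>>>>>> RIGHT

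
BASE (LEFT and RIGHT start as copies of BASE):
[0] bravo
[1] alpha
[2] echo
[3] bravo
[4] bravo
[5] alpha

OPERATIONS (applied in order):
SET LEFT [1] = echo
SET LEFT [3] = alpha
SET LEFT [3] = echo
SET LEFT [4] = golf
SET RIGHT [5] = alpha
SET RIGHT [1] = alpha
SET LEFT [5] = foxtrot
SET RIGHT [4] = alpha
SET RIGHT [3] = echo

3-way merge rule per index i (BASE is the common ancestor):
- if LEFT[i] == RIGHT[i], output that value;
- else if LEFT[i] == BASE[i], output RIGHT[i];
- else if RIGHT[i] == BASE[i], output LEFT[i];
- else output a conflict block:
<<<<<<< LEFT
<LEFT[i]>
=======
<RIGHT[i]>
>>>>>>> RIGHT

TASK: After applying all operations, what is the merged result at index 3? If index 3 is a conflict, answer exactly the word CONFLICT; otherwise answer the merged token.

Answer: echo

Derivation:
Final LEFT:  [bravo, echo, echo, echo, golf, foxtrot]
Final RIGHT: [bravo, alpha, echo, echo, alpha, alpha]
i=0: L=bravo R=bravo -> agree -> bravo
i=1: L=echo, R=alpha=BASE -> take LEFT -> echo
i=2: L=echo R=echo -> agree -> echo
i=3: L=echo R=echo -> agree -> echo
i=4: BASE=bravo L=golf R=alpha all differ -> CONFLICT
i=5: L=foxtrot, R=alpha=BASE -> take LEFT -> foxtrot
Index 3 -> echo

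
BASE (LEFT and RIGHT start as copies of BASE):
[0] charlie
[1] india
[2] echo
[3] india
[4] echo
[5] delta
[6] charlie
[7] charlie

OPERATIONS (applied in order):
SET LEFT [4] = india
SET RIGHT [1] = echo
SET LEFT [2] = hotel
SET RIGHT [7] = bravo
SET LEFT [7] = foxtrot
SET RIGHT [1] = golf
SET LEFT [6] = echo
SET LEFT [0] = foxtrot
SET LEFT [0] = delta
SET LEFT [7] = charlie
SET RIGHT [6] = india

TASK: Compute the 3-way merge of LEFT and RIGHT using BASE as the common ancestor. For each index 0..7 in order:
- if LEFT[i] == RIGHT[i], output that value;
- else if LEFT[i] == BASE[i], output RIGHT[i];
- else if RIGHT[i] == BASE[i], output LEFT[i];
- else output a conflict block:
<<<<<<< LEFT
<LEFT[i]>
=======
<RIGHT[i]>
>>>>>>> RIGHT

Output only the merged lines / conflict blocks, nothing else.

Final LEFT:  [delta, india, hotel, india, india, delta, echo, charlie]
Final RIGHT: [charlie, golf, echo, india, echo, delta, india, bravo]
i=0: L=delta, R=charlie=BASE -> take LEFT -> delta
i=1: L=india=BASE, R=golf -> take RIGHT -> golf
i=2: L=hotel, R=echo=BASE -> take LEFT -> hotel
i=3: L=india R=india -> agree -> india
i=4: L=india, R=echo=BASE -> take LEFT -> india
i=5: L=delta R=delta -> agree -> delta
i=6: BASE=charlie L=echo R=india all differ -> CONFLICT
i=7: L=charlie=BASE, R=bravo -> take RIGHT -> bravo

Answer: delta
golf
hotel
india
india
delta
<<<<<<< LEFT
echo
=======
india
>>>>>>> RIGHT
bravo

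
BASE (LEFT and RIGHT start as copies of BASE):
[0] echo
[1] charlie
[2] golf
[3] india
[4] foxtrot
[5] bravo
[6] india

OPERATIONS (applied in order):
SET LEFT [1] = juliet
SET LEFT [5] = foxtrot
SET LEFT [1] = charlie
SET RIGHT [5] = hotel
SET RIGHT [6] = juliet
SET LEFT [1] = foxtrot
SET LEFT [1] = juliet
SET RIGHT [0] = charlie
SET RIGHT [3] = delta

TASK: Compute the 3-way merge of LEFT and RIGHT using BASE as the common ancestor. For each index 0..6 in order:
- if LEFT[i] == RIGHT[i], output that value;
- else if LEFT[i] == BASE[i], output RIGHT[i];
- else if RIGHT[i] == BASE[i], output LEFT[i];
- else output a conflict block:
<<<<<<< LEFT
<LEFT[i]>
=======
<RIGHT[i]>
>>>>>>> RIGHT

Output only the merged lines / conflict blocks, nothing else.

Final LEFT:  [echo, juliet, golf, india, foxtrot, foxtrot, india]
Final RIGHT: [charlie, charlie, golf, delta, foxtrot, hotel, juliet]
i=0: L=echo=BASE, R=charlie -> take RIGHT -> charlie
i=1: L=juliet, R=charlie=BASE -> take LEFT -> juliet
i=2: L=golf R=golf -> agree -> golf
i=3: L=india=BASE, R=delta -> take RIGHT -> delta
i=4: L=foxtrot R=foxtrot -> agree -> foxtrot
i=5: BASE=bravo L=foxtrot R=hotel all differ -> CONFLICT
i=6: L=india=BASE, R=juliet -> take RIGHT -> juliet

Answer: charlie
juliet
golf
delta
foxtrot
<<<<<<< LEFT
foxtrot
=======
hotel
>>>>>>> RIGHT
juliet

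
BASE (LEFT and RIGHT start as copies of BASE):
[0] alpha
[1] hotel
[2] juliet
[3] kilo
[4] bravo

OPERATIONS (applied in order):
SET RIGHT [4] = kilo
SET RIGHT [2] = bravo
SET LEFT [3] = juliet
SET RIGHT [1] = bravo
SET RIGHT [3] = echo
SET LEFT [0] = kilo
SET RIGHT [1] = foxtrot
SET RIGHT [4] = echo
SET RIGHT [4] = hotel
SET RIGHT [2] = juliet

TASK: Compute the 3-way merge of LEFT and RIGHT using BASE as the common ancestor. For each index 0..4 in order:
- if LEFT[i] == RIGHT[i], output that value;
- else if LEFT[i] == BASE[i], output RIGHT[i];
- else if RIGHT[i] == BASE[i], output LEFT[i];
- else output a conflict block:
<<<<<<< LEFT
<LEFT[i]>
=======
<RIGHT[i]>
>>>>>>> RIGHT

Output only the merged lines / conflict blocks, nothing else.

Answer: kilo
foxtrot
juliet
<<<<<<< LEFT
juliet
=======
echo
>>>>>>> RIGHT
hotel

Derivation:
Final LEFT:  [kilo, hotel, juliet, juliet, bravo]
Final RIGHT: [alpha, foxtrot, juliet, echo, hotel]
i=0: L=kilo, R=alpha=BASE -> take LEFT -> kilo
i=1: L=hotel=BASE, R=foxtrot -> take RIGHT -> foxtrot
i=2: L=juliet R=juliet -> agree -> juliet
i=3: BASE=kilo L=juliet R=echo all differ -> CONFLICT
i=4: L=bravo=BASE, R=hotel -> take RIGHT -> hotel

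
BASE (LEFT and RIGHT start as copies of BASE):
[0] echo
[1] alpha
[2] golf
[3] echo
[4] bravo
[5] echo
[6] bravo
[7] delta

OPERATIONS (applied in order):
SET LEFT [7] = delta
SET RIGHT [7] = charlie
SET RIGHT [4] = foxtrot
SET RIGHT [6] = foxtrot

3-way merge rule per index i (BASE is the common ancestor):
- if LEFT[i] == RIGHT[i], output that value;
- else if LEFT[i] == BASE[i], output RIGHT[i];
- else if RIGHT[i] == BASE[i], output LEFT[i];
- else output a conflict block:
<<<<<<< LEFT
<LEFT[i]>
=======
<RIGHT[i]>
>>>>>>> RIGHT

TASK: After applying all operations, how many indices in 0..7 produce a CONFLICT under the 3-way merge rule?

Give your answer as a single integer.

Answer: 0

Derivation:
Final LEFT:  [echo, alpha, golf, echo, bravo, echo, bravo, delta]
Final RIGHT: [echo, alpha, golf, echo, foxtrot, echo, foxtrot, charlie]
i=0: L=echo R=echo -> agree -> echo
i=1: L=alpha R=alpha -> agree -> alpha
i=2: L=golf R=golf -> agree -> golf
i=3: L=echo R=echo -> agree -> echo
i=4: L=bravo=BASE, R=foxtrot -> take RIGHT -> foxtrot
i=5: L=echo R=echo -> agree -> echo
i=6: L=bravo=BASE, R=foxtrot -> take RIGHT -> foxtrot
i=7: L=delta=BASE, R=charlie -> take RIGHT -> charlie
Conflict count: 0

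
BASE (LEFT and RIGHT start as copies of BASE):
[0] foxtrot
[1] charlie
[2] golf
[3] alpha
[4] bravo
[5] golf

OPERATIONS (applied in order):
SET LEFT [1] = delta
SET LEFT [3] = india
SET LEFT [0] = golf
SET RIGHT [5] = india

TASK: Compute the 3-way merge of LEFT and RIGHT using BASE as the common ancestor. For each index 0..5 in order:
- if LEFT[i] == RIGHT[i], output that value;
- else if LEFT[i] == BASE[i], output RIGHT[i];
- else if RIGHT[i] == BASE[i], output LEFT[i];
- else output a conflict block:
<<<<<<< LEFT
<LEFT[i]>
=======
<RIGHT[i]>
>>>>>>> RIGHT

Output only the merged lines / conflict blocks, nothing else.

Final LEFT:  [golf, delta, golf, india, bravo, golf]
Final RIGHT: [foxtrot, charlie, golf, alpha, bravo, india]
i=0: L=golf, R=foxtrot=BASE -> take LEFT -> golf
i=1: L=delta, R=charlie=BASE -> take LEFT -> delta
i=2: L=golf R=golf -> agree -> golf
i=3: L=india, R=alpha=BASE -> take LEFT -> india
i=4: L=bravo R=bravo -> agree -> bravo
i=5: L=golf=BASE, R=india -> take RIGHT -> india

Answer: golf
delta
golf
india
bravo
india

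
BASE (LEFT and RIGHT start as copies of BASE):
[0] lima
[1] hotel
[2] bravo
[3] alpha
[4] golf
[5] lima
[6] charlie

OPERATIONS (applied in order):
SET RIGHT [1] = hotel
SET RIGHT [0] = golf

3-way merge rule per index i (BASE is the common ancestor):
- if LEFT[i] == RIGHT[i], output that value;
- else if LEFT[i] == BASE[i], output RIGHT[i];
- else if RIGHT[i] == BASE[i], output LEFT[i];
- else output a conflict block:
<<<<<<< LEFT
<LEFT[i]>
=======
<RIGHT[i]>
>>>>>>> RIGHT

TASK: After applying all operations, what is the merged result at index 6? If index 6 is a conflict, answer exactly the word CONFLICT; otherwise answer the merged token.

Final LEFT:  [lima, hotel, bravo, alpha, golf, lima, charlie]
Final RIGHT: [golf, hotel, bravo, alpha, golf, lima, charlie]
i=0: L=lima=BASE, R=golf -> take RIGHT -> golf
i=1: L=hotel R=hotel -> agree -> hotel
i=2: L=bravo R=bravo -> agree -> bravo
i=3: L=alpha R=alpha -> agree -> alpha
i=4: L=golf R=golf -> agree -> golf
i=5: L=lima R=lima -> agree -> lima
i=6: L=charlie R=charlie -> agree -> charlie
Index 6 -> charlie

Answer: charlie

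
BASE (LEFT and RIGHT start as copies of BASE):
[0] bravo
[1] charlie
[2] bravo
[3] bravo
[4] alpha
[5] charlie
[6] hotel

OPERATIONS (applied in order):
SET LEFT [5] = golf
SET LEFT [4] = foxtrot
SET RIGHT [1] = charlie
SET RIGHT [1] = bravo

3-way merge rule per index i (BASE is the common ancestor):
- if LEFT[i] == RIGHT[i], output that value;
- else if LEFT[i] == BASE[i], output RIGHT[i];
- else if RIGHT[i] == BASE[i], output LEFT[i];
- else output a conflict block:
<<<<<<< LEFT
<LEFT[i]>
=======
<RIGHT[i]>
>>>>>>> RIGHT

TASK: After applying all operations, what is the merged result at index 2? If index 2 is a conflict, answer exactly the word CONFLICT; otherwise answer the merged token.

Final LEFT:  [bravo, charlie, bravo, bravo, foxtrot, golf, hotel]
Final RIGHT: [bravo, bravo, bravo, bravo, alpha, charlie, hotel]
i=0: L=bravo R=bravo -> agree -> bravo
i=1: L=charlie=BASE, R=bravo -> take RIGHT -> bravo
i=2: L=bravo R=bravo -> agree -> bravo
i=3: L=bravo R=bravo -> agree -> bravo
i=4: L=foxtrot, R=alpha=BASE -> take LEFT -> foxtrot
i=5: L=golf, R=charlie=BASE -> take LEFT -> golf
i=6: L=hotel R=hotel -> agree -> hotel
Index 2 -> bravo

Answer: bravo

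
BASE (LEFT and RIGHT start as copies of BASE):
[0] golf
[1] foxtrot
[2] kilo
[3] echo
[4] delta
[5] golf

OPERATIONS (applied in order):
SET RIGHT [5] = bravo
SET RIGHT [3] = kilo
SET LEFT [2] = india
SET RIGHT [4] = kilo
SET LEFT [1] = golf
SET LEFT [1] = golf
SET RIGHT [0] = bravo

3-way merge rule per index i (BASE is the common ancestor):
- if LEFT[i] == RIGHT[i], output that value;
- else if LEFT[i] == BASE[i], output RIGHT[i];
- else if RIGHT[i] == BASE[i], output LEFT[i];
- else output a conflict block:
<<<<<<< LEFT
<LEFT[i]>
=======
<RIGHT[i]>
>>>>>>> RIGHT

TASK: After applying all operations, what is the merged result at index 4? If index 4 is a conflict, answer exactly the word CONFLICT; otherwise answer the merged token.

Answer: kilo

Derivation:
Final LEFT:  [golf, golf, india, echo, delta, golf]
Final RIGHT: [bravo, foxtrot, kilo, kilo, kilo, bravo]
i=0: L=golf=BASE, R=bravo -> take RIGHT -> bravo
i=1: L=golf, R=foxtrot=BASE -> take LEFT -> golf
i=2: L=india, R=kilo=BASE -> take LEFT -> india
i=3: L=echo=BASE, R=kilo -> take RIGHT -> kilo
i=4: L=delta=BASE, R=kilo -> take RIGHT -> kilo
i=5: L=golf=BASE, R=bravo -> take RIGHT -> bravo
Index 4 -> kilo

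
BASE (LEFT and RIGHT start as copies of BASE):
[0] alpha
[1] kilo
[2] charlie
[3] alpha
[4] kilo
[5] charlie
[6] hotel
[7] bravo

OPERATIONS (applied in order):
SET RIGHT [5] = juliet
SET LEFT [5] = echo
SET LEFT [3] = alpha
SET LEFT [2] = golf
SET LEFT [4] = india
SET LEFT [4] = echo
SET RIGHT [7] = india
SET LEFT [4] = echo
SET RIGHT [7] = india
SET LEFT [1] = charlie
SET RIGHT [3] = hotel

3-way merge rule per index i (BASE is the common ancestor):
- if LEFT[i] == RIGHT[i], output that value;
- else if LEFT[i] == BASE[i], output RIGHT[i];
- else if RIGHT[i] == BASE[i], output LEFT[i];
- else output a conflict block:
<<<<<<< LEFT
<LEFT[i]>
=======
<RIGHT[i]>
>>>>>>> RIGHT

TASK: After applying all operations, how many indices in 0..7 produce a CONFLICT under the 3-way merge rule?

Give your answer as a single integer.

Answer: 1

Derivation:
Final LEFT:  [alpha, charlie, golf, alpha, echo, echo, hotel, bravo]
Final RIGHT: [alpha, kilo, charlie, hotel, kilo, juliet, hotel, india]
i=0: L=alpha R=alpha -> agree -> alpha
i=1: L=charlie, R=kilo=BASE -> take LEFT -> charlie
i=2: L=golf, R=charlie=BASE -> take LEFT -> golf
i=3: L=alpha=BASE, R=hotel -> take RIGHT -> hotel
i=4: L=echo, R=kilo=BASE -> take LEFT -> echo
i=5: BASE=charlie L=echo R=juliet all differ -> CONFLICT
i=6: L=hotel R=hotel -> agree -> hotel
i=7: L=bravo=BASE, R=india -> take RIGHT -> india
Conflict count: 1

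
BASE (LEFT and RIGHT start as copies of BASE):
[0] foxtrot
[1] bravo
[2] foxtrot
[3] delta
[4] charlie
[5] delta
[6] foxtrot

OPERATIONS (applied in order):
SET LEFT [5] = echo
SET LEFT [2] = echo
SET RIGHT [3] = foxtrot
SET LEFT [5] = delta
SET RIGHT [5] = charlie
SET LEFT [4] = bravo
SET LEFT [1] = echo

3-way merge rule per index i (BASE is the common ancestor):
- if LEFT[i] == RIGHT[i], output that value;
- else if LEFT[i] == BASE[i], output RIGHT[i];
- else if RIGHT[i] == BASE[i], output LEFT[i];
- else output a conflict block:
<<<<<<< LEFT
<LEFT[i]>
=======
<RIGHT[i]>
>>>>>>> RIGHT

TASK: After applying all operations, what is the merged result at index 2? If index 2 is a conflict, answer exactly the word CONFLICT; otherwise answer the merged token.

Final LEFT:  [foxtrot, echo, echo, delta, bravo, delta, foxtrot]
Final RIGHT: [foxtrot, bravo, foxtrot, foxtrot, charlie, charlie, foxtrot]
i=0: L=foxtrot R=foxtrot -> agree -> foxtrot
i=1: L=echo, R=bravo=BASE -> take LEFT -> echo
i=2: L=echo, R=foxtrot=BASE -> take LEFT -> echo
i=3: L=delta=BASE, R=foxtrot -> take RIGHT -> foxtrot
i=4: L=bravo, R=charlie=BASE -> take LEFT -> bravo
i=5: L=delta=BASE, R=charlie -> take RIGHT -> charlie
i=6: L=foxtrot R=foxtrot -> agree -> foxtrot
Index 2 -> echo

Answer: echo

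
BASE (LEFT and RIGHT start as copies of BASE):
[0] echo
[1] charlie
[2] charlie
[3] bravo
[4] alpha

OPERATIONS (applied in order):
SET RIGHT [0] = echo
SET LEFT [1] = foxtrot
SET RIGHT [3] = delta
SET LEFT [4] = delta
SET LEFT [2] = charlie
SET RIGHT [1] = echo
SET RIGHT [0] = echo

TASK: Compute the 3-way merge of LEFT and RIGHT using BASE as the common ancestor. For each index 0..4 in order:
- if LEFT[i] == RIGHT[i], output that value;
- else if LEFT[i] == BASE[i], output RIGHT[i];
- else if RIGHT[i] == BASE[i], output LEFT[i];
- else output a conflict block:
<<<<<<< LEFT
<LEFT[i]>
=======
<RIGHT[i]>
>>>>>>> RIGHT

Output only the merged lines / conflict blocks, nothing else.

Answer: echo
<<<<<<< LEFT
foxtrot
=======
echo
>>>>>>> RIGHT
charlie
delta
delta

Derivation:
Final LEFT:  [echo, foxtrot, charlie, bravo, delta]
Final RIGHT: [echo, echo, charlie, delta, alpha]
i=0: L=echo R=echo -> agree -> echo
i=1: BASE=charlie L=foxtrot R=echo all differ -> CONFLICT
i=2: L=charlie R=charlie -> agree -> charlie
i=3: L=bravo=BASE, R=delta -> take RIGHT -> delta
i=4: L=delta, R=alpha=BASE -> take LEFT -> delta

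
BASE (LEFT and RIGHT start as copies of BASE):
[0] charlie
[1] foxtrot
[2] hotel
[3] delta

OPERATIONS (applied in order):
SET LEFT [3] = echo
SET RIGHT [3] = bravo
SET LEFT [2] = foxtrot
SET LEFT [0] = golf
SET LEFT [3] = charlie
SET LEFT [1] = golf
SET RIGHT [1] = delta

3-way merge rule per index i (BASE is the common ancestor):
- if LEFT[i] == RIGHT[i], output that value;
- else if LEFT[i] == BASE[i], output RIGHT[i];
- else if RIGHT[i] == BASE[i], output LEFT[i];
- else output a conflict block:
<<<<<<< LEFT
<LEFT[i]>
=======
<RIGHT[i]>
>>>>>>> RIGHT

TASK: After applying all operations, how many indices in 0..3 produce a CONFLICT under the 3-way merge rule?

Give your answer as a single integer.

Final LEFT:  [golf, golf, foxtrot, charlie]
Final RIGHT: [charlie, delta, hotel, bravo]
i=0: L=golf, R=charlie=BASE -> take LEFT -> golf
i=1: BASE=foxtrot L=golf R=delta all differ -> CONFLICT
i=2: L=foxtrot, R=hotel=BASE -> take LEFT -> foxtrot
i=3: BASE=delta L=charlie R=bravo all differ -> CONFLICT
Conflict count: 2

Answer: 2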